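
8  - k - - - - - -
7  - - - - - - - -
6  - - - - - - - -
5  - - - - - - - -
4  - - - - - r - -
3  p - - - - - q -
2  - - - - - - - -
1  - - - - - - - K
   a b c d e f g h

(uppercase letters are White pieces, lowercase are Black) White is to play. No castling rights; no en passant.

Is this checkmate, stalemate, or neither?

White to move; white king on h1.
In check: no.
King squares — g1: attacked by Qg3; g2: attacked by Qg3; h2: attacked by Qg3.
Legal moves for White: none.
Not in check and no legal moves → stalemate.

stalemate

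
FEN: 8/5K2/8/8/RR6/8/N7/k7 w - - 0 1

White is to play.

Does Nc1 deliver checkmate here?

After Nc1: black king on a1; in check: yes, from the white rook on a4.
King squares — b1: attacked by Rb4; a2: attacked by Nc1; b2: attacked by Rb4.
Black has no legal moves → checkmate.

yes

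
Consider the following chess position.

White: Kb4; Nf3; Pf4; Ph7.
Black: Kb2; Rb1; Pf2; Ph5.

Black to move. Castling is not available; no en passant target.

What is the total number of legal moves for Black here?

16

Black to move; king on b2.
In check: no.
Legal moves: Kc2+, Ka2+, Kc1+, Ka1+, Rh1, Rg1, Rf1, Re1, Rd1, Rc1, Ra1, h4, f1=Q, f1=R, f1=B, f1=N.
Count: 16.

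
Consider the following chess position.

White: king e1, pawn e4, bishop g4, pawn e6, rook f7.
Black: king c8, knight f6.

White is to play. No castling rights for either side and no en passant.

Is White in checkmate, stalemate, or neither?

neither

White to move; white king on e1.
In check: no.
Legal moves for White include: Rf8+, Rh7, Rg7, Re7, Rd7, Rc7+, Rb7, Ra7, Rxf6, Bh5, Bf5, Bh3, Bf3, Be2, Bd1, Kf2, Ke2, Kd2, ... (list truncated; more exist).
White has legal moves and is not in check → neither.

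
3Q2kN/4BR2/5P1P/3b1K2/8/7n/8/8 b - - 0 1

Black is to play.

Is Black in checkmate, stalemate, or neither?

Black to move; black king on g8.
In check: yes, from the white queen on d8.
King squares — f7: attacked by Nh8; g7: attacked by Pf6; h7: attacked by Rf7; f8: attacked by Be7; h8: attacked by Qd8.
Legal moves for Black: none.
In check with no legal moves → checkmate.

checkmate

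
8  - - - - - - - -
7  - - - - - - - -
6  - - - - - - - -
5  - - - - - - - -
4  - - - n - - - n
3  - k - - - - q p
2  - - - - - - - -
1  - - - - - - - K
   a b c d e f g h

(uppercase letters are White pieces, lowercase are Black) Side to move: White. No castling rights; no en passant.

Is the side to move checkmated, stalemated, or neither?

stalemate

White to move; white king on h1.
In check: no.
King squares — g1: attacked by Qg3; g2: attacked by Qg3; h2: attacked by Qg3.
Legal moves for White: none.
Not in check and no legal moves → stalemate.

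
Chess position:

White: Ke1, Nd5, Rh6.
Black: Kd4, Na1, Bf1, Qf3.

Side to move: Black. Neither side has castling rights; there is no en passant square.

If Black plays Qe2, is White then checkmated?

yes

After Qe2: white king on e1; in check: yes, from the black queen on e2.
King squares — d1: attacked by Qe2; f1: attacked by Qe2; d2: attacked by Qe2; e2: attacked by Bf1; f2: attacked by Qe2.
White has no legal moves → checkmate.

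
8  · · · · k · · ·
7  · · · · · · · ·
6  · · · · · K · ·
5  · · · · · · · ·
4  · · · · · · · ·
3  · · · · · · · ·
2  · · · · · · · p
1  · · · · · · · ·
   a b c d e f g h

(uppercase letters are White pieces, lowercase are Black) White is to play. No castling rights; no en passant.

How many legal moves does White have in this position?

White to move; king on f6.
In check: no.
Legal moves: Kg7, Kg6, Ke6, Kg5, Kf5, Ke5.
Count: 6.

6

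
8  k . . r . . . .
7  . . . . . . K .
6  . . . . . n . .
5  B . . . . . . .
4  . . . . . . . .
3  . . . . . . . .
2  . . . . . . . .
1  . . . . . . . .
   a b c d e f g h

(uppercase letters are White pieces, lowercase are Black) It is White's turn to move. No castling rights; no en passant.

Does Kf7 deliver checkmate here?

After Kf7: black king on a8; in check: no.
Black is not in check, so this cannot be checkmate.

no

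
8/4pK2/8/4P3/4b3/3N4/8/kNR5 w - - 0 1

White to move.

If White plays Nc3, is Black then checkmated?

yes

After Nc3: black king on a1; in check: yes, from the white rook on c1.
King squares — b1: attacked by Rc1; a2: attacked by Nc3; b2: attacked by Nd3.
Black has no legal moves → checkmate.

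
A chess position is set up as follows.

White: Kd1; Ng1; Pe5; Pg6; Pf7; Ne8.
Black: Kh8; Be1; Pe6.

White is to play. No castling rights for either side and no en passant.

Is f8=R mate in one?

yes

After f8=R: black king on h8; in check: yes, from the white rook on f8.
King squares — g7: attacked by Ne8; h7: attacked by Pg6; g8: attacked by Rf8.
Black has no legal moves → checkmate.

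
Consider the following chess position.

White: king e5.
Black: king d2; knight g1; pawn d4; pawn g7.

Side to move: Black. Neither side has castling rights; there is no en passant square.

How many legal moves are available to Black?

Black to move; king on d2.
In check: no.
Legal moves: Ke3, Kd3, Kc3, Ke2, Kc2, Ke1, Kd1, Kc1, Nh3, Nf3+, Ne2, g6, d3, g5.
Count: 14.

14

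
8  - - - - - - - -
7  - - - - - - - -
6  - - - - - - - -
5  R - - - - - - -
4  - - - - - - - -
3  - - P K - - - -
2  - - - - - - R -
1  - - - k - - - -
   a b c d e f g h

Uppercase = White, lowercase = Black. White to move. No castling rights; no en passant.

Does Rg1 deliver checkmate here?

After Rg1: black king on d1; in check: yes, from the white rook on g1.
King squares — c1: attacked by Rg1; e1: attacked by Rg1; c2: attacked by Kd3; d2: attacked by Kd3; e2: attacked by Kd3.
Black has no legal moves → checkmate.

yes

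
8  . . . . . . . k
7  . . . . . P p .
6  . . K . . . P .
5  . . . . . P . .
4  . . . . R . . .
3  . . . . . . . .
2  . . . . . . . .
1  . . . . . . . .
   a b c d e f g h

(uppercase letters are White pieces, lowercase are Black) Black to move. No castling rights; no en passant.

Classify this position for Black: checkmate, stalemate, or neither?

stalemate

Black to move; black king on h8.
In check: no.
King squares — g7: own pawn; h7: attacked by Pg6; g8: attacked by Pf7.
Legal moves for Black: none.
Not in check and no legal moves → stalemate.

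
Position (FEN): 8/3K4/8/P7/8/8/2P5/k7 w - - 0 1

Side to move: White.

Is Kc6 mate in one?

After Kc6: black king on a1; in check: no.
Black is not in check, so this cannot be checkmate.

no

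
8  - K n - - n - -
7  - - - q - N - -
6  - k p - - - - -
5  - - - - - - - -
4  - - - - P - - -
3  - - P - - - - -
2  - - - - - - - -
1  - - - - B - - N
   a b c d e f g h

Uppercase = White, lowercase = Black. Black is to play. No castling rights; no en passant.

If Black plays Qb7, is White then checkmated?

yes

After Qb7: white king on b8; in check: yes, from the black queen on b7.
King squares — a7: attacked by Kb6; b7: attacked by Kb6; c7: attacked by Kb6; a8: attacked by Qb7; c8: attacked by Qb7.
White has no legal moves → checkmate.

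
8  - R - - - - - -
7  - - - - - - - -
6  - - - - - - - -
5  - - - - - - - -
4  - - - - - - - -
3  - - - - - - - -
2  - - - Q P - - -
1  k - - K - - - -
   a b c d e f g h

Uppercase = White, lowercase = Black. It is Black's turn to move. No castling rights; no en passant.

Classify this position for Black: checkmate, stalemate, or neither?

stalemate

Black to move; black king on a1.
In check: no.
King squares — b1: attacked by Rb8; a2: attacked by Qd2; b2: attacked by Qd2.
Legal moves for Black: none.
Not in check and no legal moves → stalemate.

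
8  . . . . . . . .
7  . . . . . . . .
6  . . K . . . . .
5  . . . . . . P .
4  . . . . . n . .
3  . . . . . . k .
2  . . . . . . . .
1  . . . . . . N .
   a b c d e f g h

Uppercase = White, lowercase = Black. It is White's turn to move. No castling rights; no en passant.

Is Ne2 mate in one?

After Ne2: black king on g3; in check: yes, from the white knight on e2.
Black has 8 legal replies: Kh4, Kg4, Kh3, Kf3, Kh2, Kg2, Kf2, Nxe2.
In check but a legal move exists → not checkmate.

no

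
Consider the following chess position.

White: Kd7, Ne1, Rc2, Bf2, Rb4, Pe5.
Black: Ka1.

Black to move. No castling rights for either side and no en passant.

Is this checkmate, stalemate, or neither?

stalemate

Black to move; black king on a1.
In check: no.
King squares — b1: attacked by Rb4; a2: attacked by Rc2; b2: attacked by Rc2.
Legal moves for Black: none.
Not in check and no legal moves → stalemate.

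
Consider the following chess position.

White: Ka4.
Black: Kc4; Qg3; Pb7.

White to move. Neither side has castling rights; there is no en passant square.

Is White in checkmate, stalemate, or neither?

White to move; white king on a4.
In check: no.
Legal moves for White: Ka5.
White has 1 legal move and is not in check → neither.

neither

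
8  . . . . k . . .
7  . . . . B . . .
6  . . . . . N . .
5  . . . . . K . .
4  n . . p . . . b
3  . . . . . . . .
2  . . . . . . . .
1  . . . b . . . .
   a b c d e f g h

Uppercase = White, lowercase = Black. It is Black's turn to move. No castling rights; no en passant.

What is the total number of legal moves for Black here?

3

Black to move; king on e8.
In check: yes, from the white knight on f6.
Legal moves: Kf7, Kxe7, Bxf6.
Count: 3.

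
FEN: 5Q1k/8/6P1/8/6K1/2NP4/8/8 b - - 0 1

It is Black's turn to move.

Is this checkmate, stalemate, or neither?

checkmate

Black to move; black king on h8.
In check: yes, from the white queen on f8.
King squares — g7: attacked by Qf8; h7: attacked by Pg6; g8: attacked by Qf8.
Legal moves for Black: none.
In check with no legal moves → checkmate.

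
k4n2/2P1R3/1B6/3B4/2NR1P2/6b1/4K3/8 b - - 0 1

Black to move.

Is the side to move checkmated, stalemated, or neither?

checkmate

Black to move; black king on a8.
In check: yes, from the white bishop on d5.
King squares — a7: attacked by Bb6; b7: attacked by Bd5; b8: attacked by Pc7.
Legal moves for Black: none.
In check with no legal moves → checkmate.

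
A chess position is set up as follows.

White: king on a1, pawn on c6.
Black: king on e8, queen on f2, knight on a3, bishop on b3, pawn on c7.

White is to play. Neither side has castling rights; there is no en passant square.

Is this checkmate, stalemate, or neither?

White to move; white king on a1.
In check: no.
King squares — b1: attacked by Na3; a2: attacked by Qf2; b2: attacked by Qf2.
Legal moves for White: none.
Not in check and no legal moves → stalemate.

stalemate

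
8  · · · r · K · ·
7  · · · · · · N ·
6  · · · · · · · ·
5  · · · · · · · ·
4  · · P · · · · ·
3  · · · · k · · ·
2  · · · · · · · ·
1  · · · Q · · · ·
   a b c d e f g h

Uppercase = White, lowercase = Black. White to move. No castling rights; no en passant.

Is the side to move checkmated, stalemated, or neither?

White to move; white king on f8.
In check: yes, from the black rook on d8.
King squares — e7: available; f7: available; g7: own knight; e8: attacked by Rd8; g8: attacked by Rd8.
Legal moves for White: Kf7, Ke7, Ne8, Qxd8.
White is in check but has 4 legal moves → neither.

neither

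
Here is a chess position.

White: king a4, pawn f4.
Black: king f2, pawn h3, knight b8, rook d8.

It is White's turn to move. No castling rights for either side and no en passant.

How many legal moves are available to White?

6

White to move; king on a4.
In check: no.
Legal moves: Kb5, Ka5, Kb4, Kb3, Ka3, f5.
Count: 6.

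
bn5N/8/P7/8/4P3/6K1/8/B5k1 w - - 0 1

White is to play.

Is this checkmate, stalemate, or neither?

neither

White to move; white king on g3.
In check: no.
Legal moves for White: Nf7, Ng6, Kh4, Kg4, Kf4, Kh3, Kf3, Bg7, Bf6, Be5, Bd4+, Bc3, Bb2, a7, e5.
White has 15 legal moves and is not in check → neither.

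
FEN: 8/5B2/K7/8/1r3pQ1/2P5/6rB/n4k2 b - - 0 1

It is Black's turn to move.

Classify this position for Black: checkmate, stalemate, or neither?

Black to move; black king on f1.
In check: no.
Legal moves for Black include: Rb8, Rb7, Rb6+, Rb5, Re4, Rd4, Rc4, Ra4+, Rb3, Rbb2, Rb1, Rxg4, Rg3, Rxh2, Rf2, Re2, Rd2, Rc2, ... (list truncated; more exist).
Black has legal moves and is not in check → neither.

neither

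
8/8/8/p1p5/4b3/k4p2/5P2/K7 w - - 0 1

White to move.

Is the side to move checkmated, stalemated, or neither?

White to move; white king on a1.
In check: no.
King squares — b1: attacked by Be4; a2: attacked by Ka3; b2: attacked by Ka3.
Legal moves for White: none.
Not in check and no legal moves → stalemate.

stalemate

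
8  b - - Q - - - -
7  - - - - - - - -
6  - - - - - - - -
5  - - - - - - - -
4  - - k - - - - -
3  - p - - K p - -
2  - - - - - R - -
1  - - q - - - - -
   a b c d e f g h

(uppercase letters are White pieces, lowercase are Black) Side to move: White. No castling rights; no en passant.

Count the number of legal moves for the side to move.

2

White to move; king on e3.
In check: yes, from the black queen on c1.
Legal moves: Qd2, Rd2.
Count: 2.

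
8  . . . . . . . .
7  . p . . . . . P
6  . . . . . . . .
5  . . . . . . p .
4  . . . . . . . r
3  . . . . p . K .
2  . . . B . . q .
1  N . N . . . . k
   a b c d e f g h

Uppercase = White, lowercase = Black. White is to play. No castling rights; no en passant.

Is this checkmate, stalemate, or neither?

checkmate

White to move; white king on g3.
In check: yes, from the black queen on g2.
King squares — f2: attacked by Qg2; g2: attacked by Kh1; h2: attacked by Kh1; f3: attacked by Qg2; h3: attacked by Qg2; f4: attacked by Rh4; g4: attacked by Qg2; h4: attacked by Pg5.
Legal moves for White: none.
In check with no legal moves → checkmate.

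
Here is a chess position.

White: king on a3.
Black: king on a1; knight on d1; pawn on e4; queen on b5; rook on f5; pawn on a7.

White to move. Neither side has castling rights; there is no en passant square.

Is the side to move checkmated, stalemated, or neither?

stalemate

White to move; white king on a3.
In check: no.
King squares — a2: attacked by Ka1; b2: attacked by Ka1; b3: attacked by Qb5; a4: attacked by Qb5; b4: attacked by Qb5.
Legal moves for White: none.
Not in check and no legal moves → stalemate.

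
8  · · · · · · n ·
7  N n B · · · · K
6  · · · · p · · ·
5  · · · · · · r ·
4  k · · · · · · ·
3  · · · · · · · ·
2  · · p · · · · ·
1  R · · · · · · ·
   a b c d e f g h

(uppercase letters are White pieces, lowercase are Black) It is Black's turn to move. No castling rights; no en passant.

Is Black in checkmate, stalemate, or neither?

neither

Black to move; black king on a4.
In check: yes, from the white rook on a1.
Legal moves for Black: Kb4, Kb3.
Black is in check but has 2 legal moves → neither.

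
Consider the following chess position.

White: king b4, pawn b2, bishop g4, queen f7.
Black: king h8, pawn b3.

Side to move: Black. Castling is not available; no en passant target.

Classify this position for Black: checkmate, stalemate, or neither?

stalemate

Black to move; black king on h8.
In check: no.
King squares — g7: attacked by Qf7; h7: attacked by Qf7; g8: attacked by Qf7.
Legal moves for Black: none.
Not in check and no legal moves → stalemate.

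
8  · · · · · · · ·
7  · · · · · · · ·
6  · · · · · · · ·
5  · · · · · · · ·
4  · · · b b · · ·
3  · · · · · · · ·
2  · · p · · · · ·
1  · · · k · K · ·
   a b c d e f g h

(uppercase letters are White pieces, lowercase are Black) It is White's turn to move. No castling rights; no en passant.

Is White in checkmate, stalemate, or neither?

stalemate

White to move; white king on f1.
In check: no.
King squares — e1: attacked by Kd1; g1: attacked by Bd4; e2: attacked by Kd1; f2: attacked by Bd4; g2: attacked by Be4.
Legal moves for White: none.
Not in check and no legal moves → stalemate.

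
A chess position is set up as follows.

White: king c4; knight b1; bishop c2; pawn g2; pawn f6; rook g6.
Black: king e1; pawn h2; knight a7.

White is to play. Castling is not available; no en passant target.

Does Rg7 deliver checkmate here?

After Rg7: black king on e1; in check: no.
Black is not in check, so this cannot be checkmate.

no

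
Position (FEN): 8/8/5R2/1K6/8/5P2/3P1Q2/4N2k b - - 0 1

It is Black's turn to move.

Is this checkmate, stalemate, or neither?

Black to move; black king on h1.
In check: no.
King squares — g1: attacked by Qf2; g2: attacked by Ne1; h2: attacked by Qf2.
Legal moves for Black: none.
Not in check and no legal moves → stalemate.

stalemate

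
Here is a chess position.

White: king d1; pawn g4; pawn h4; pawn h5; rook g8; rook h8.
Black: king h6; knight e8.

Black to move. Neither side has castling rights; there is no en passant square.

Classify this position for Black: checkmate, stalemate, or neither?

Black to move; black king on h6.
In check: yes, from the white rook on h8.
King squares — g5: attacked by Ph4; h5: attacked by Pg4; g6: attacked by Ph5; g7: attacked by Rg8; h7: attacked by Rh8.
Legal moves for Black: none.
In check with no legal moves → checkmate.

checkmate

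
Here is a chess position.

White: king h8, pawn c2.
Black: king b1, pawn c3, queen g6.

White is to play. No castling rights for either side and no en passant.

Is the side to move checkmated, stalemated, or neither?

White to move; white king on h8.
In check: no.
King squares — g7: attacked by Qg6; h7: attacked by Qg6; g8: attacked by Qg6.
Legal moves for White: none.
Not in check and no legal moves → stalemate.

stalemate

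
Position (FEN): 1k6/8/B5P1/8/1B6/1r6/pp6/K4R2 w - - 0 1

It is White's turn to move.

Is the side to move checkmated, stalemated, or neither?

White to move; white king on a1.
In check: yes, from the black pawn on b2.
King squares — b1: attacked by Pa2; a2: available; b2: attacked by Rb3.
Legal moves for White: Kxa2.
White is in check but has 1 legal move → neither.

neither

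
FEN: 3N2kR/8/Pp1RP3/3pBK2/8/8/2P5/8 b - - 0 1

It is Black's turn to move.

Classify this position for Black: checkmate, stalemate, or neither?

Black to move; black king on g8.
In check: yes, from the white rook on h8.
King squares — f7: attacked by Pe6; g7: attacked by Be5; h7: attacked by Rh8; f8: attacked by Rh8; h8: attacked by Be5.
Legal moves for Black: none.
In check with no legal moves → checkmate.

checkmate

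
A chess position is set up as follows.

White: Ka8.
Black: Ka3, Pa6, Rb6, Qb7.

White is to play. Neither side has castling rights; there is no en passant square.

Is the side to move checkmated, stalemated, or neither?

checkmate

White to move; white king on a8.
In check: yes, from the black queen on b7.
King squares — a7: attacked by Qb7; b7: attacked by Rb6; b8: attacked by Qb7.
Legal moves for White: none.
In check with no legal moves → checkmate.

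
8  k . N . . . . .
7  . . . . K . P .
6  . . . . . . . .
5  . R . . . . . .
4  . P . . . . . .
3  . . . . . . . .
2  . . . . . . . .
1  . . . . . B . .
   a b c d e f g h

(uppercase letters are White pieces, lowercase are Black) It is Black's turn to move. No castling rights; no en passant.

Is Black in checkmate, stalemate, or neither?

Black to move; black king on a8.
In check: no.
King squares — a7: attacked by Nc8; b7: attacked by Rb5; b8: attacked by Rb5.
Legal moves for Black: none.
Not in check and no legal moves → stalemate.

stalemate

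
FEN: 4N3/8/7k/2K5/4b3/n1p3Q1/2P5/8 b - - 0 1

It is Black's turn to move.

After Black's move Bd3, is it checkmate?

After Bd3: white king on c5; in check: no.
White is not in check, so this cannot be checkmate.

no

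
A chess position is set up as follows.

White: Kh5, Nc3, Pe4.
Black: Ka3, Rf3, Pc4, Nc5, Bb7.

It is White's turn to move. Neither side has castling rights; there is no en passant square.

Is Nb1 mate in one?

After Nb1: black king on a3; in check: yes, from the white knight on b1.
Black has 5 legal replies: Kb4, Ka4, Kb3, Kb2, Ka2.
In check but a legal move exists → not checkmate.

no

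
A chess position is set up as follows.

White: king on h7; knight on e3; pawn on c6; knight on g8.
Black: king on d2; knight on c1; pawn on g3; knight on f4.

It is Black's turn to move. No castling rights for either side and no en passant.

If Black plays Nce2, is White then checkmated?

no

After Nce2: white king on h7; in check: no.
White is not in check, so this cannot be checkmate.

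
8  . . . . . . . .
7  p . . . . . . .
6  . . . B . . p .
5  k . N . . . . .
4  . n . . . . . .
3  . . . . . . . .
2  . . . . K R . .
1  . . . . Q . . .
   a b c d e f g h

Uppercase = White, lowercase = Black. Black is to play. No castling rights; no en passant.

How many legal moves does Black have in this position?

Black to move; king on a5.
In check: no.
Legal moves: Kb6, Kb5, a6, g5.
Count: 4.

4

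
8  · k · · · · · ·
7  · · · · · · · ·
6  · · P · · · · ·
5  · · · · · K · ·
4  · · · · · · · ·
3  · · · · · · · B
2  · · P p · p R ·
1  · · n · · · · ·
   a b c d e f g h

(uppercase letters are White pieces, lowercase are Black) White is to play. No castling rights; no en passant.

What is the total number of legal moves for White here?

White to move; king on f5.
In check: no.
Legal moves: Kg6, Kf6, Ke6, Kg5, Ke5, Kg4, Kf4, Ke4, Bg4, Rg8+, Rg7, Rg6, Rg5, Rg4, Rg3, Rh2, Rxf2, Rg1, c7+, c3, c4.
Count: 21.

21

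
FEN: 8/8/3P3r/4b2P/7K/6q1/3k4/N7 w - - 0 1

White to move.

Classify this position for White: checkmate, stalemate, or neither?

checkmate

White to move; white king on h4.
In check: yes, from the black queen on g3.
King squares — g3: attacked by Be5; h3: attacked by Qg3; g4: attacked by Qg3; g5: attacked by Qg3; h5: own pawn.
Legal moves for White: none.
In check with no legal moves → checkmate.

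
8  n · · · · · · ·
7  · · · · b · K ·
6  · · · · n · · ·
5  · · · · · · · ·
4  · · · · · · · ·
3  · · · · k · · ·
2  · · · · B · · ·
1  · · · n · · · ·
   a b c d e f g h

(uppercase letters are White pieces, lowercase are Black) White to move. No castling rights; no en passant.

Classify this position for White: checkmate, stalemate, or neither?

White to move; white king on g7.
In check: yes, from the black knight on e6.
King squares — f6: attacked by Be7; g6: available; h6: available; f7: available; h7: available; f8: attacked by Ne6; g8: available; h8: available.
Legal moves for White: Kh8, Kg8, Kh7, Kf7, Kh6, Kg6.
White is in check but has 6 legal moves → neither.

neither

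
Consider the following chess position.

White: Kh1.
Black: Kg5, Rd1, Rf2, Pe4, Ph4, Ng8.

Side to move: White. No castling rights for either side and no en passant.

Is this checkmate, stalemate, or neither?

White to move; white king on h1.
In check: yes, from the black rook on d1.
King squares — g1: attacked by Rd1; g2: attacked by Rf2; h2: attacked by Rf2.
Legal moves for White: none.
In check with no legal moves → checkmate.

checkmate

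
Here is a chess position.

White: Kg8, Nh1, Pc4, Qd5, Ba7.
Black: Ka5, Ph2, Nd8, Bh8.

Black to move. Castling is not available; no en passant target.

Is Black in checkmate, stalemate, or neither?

neither

Black to move; black king on a5.
In check: yes, from the white queen on d5.
King squares — a4: available; b4: available; b5: attacked by Pc4; a6: available; b6: attacked by Ba7.
Legal moves for Black: Ka6, Kb4, Ka4.
Black is in check but has 3 legal moves → neither.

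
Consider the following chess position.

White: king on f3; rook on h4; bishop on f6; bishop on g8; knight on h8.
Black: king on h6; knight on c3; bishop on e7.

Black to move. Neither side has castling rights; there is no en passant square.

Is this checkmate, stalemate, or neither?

checkmate

Black to move; black king on h6.
In check: yes, from the white rook on h4.
King squares — g5: attacked by Bf6; h5: attacked by Rh4; g6: attacked by Nh8; g7: attacked by Bf6; h7: attacked by Rh4.
Legal moves for Black: none.
In check with no legal moves → checkmate.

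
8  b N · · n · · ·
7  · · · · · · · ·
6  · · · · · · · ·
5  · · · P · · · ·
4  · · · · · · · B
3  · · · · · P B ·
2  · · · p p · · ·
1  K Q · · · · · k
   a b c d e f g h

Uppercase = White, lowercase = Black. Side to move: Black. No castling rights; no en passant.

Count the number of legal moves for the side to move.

9

Black to move; king on h1.
In check: yes, from the white queen on b1.
Legal moves: Kg2, e1=Q, e1=R, e1=B, e1=N, d1=Q, d1=R, d1=B, d1=N.
Count: 9.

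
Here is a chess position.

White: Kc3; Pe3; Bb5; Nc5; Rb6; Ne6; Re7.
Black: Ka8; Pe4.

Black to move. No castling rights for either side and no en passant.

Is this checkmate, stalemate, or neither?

Black to move; black king on a8.
In check: no.
King squares — a7: attacked by Re7; b7: attacked by Nc5; b8: attacked by Rb6.
Legal moves for Black: none.
Not in check and no legal moves → stalemate.

stalemate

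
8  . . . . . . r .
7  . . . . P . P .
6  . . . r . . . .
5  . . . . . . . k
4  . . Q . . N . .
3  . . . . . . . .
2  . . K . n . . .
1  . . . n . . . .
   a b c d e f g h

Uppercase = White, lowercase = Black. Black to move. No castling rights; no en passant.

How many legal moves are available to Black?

5

Black to move; king on h5.
In check: yes, from the white knight on f4.
Legal moves: Kh6, Kg5, Kh4, Kg4, Nxf4.
Count: 5.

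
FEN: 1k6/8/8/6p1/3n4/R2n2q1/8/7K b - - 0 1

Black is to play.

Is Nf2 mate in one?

yes

After Nf2: white king on h1; in check: yes, from the black knight on f2.
King squares — g1: attacked by Qg3; g2: attacked by Qg3; h2: attacked by Qg3.
White has no legal moves → checkmate.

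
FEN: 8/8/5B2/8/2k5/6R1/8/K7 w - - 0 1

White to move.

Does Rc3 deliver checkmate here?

no

After Rc3: black king on c4; in check: yes, from the white rook on c3.
Black has 3 legal replies: Kd5, Kb5, Kb4.
In check but a legal move exists → not checkmate.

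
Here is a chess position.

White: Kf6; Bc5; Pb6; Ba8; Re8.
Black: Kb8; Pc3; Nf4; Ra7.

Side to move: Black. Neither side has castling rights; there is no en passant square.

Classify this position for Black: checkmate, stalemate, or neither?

checkmate

Black to move; black king on b8.
In check: yes, from the white rook on e8.
King squares — a7: own rook; b7: attacked by Ba8; c7: attacked by Pb6; a8: attacked by Re8; c8: attacked by Re8.
Legal moves for Black: none.
In check with no legal moves → checkmate.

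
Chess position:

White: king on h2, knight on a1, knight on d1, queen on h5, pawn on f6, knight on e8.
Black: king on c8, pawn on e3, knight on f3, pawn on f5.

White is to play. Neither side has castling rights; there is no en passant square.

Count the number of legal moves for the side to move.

White to move; king on h2.
In check: yes, from the black knight on f3.
Legal moves: Kh3, Kg3, Kg2, Kh1, Qxf3.
Count: 5.

5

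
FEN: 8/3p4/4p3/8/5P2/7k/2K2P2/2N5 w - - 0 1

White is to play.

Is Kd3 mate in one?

After Kd3: black king on h3; in check: no.
Black is not in check, so this cannot be checkmate.

no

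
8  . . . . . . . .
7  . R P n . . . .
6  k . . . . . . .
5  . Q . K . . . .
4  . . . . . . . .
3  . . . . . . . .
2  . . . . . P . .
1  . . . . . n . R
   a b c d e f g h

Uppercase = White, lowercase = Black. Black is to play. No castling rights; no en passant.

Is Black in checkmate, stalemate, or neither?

Black to move; black king on a6.
In check: yes, from the white queen on b5.
King squares — a5: attacked by Qb5; b5: attacked by Rb7; b6: attacked by Qb5; a7: attacked by Rb7; b7: attacked by Qb5.
Legal moves for Black: none.
In check with no legal moves → checkmate.

checkmate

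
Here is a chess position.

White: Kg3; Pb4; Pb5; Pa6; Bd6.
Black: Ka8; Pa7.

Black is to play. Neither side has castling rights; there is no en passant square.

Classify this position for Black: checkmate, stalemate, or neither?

Black to move; black king on a8.
In check: no.
King squares — a7: own pawn; b7: attacked by Pa6; b8: attacked by Bd6.
Legal moves for Black: none.
Not in check and no legal moves → stalemate.

stalemate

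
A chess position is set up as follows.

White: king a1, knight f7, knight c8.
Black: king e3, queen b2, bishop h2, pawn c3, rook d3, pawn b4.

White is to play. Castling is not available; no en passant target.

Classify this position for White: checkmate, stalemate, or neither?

White to move; white king on a1.
In check: yes, from the black queen on b2.
King squares — b1: attacked by Qb2; a2: attacked by Qb2; b2: attacked by Pc3.
Legal moves for White: none.
In check with no legal moves → checkmate.

checkmate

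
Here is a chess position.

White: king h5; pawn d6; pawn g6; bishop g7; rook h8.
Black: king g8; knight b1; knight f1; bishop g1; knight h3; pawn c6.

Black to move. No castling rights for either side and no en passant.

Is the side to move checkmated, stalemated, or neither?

neither

Black to move; black king on g8.
In check: yes, from the white rook on h8.
Legal moves for Black: Kxg7.
Black is in check but has 1 legal move → neither.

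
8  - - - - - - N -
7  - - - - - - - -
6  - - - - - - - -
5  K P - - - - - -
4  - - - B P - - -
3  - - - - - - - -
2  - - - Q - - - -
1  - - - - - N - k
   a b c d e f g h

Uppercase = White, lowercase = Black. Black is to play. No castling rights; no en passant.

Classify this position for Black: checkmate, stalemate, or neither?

stalemate

Black to move; black king on h1.
In check: no.
King squares — g1: attacked by Bd4; g2: attacked by Qd2; h2: attacked by Nf1.
Legal moves for Black: none.
Not in check and no legal moves → stalemate.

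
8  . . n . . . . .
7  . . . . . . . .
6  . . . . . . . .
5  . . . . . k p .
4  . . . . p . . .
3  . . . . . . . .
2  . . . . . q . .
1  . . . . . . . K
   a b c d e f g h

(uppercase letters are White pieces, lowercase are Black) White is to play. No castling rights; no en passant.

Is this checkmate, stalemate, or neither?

White to move; white king on h1.
In check: no.
King squares — g1: attacked by Qf2; g2: attacked by Qf2; h2: attacked by Qf2.
Legal moves for White: none.
Not in check and no legal moves → stalemate.

stalemate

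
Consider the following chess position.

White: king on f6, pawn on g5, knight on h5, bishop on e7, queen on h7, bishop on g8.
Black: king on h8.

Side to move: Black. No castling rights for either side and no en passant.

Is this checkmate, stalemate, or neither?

Black to move; black king on h8.
In check: yes, from the white queen on h7.
King squares — g7: attacked by Nh5; h7: attacked by Bg8; g8: attacked by Qh7.
Legal moves for Black: none.
In check with no legal moves → checkmate.

checkmate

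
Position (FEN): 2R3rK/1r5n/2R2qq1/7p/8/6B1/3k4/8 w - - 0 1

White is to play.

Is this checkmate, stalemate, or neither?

White to move; white king on h8.
In check: yes, from the black queen on f6 and the black rook on g8.
King squares — g7: attacked by Qf6; h7: attacked by Qg6; g8: attacked by Qg6.
Legal moves for White: none.
In check with no legal moves → checkmate.

checkmate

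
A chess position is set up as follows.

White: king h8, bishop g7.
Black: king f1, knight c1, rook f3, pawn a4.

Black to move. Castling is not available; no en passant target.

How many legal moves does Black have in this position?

23

Black to move; king on f1.
In check: no.
Legal moves: Rf8+, Rf7, Rf6, Rf5, Rf4, Rh3+, Rg3, Re3, Rd3, Rc3, Rb3, Ra3, Rf2, Kg2, Kf2, Ke2, Kg1, Ke1, Nd3, Nb3, Ne2, Na2, a3.
Count: 23.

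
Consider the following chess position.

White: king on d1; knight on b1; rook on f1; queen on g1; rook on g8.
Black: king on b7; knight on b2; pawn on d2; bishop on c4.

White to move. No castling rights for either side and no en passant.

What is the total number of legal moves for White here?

2

White to move; king on d1.
In check: yes, from the black knight on b2.
Legal moves: Kxd2, Kc2.
Count: 2.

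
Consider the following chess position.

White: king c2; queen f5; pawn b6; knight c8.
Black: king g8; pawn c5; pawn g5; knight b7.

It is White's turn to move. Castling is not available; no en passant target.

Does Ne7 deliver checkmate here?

no

After Ne7: black king on g8; in check: yes, from the white knight on e7.
Black has 2 legal replies: Kh8, Kg7.
In check but a legal move exists → not checkmate.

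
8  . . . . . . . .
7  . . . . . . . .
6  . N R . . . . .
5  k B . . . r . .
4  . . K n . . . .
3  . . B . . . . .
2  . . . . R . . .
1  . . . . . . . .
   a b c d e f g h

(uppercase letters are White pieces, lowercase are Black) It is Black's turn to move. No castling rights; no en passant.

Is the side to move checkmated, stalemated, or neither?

checkmate

Black to move; black king on a5.
In check: yes, from the white bishop on c3.
King squares — a4: attacked by Bb5; b4: attacked by Bc3; b5: attacked by Kc4; a6: attacked by Bb5; b6: attacked by Rc6.
Legal moves for Black: none.
In check with no legal moves → checkmate.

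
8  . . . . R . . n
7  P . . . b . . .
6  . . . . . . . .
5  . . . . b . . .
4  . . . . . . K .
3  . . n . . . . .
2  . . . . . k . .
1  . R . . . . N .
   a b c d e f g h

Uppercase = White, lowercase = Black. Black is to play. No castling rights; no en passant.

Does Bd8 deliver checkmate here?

After Bd8: white king on g4; in check: no.
White is not in check, so this cannot be checkmate.

no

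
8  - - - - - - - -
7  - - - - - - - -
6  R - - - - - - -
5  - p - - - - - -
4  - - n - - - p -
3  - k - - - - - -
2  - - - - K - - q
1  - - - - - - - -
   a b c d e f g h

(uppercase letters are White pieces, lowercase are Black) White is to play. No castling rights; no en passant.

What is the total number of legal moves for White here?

White to move; king on e2.
In check: yes, from the black queen on h2.
Legal moves: Kd3, Kf1, Ke1, Kd1.
Count: 4.

4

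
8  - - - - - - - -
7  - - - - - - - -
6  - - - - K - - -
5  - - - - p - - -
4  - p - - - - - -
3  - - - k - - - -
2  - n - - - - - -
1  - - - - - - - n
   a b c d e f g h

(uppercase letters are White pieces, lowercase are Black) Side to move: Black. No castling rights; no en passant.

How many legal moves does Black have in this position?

15

Black to move; king on d3.
In check: no.
Legal moves: Ke4, Kd4, Kc4, Ke3, Kc3, Ke2, Kd2, Kc2, Nc4, Na4, Nd1, Ng3, Nf2, e4, b3.
Count: 15.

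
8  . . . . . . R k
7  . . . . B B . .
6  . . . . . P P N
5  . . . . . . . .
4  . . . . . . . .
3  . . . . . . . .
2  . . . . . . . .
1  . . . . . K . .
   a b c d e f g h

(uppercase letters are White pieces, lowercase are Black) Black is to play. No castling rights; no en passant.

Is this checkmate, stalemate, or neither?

Black to move; black king on h8.
In check: yes, from the white rook on g8.
King squares — g7: attacked by Pf6; h7: attacked by Pg6; g8: attacked by Nh6.
Legal moves for Black: none.
In check with no legal moves → checkmate.

checkmate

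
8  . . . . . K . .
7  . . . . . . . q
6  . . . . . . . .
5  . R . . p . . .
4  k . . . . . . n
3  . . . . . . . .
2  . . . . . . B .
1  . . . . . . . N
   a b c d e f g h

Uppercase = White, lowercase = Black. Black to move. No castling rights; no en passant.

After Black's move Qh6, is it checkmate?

no

After Qh6: white king on f8; in check: yes, from the black queen on h6.
White has 4 legal replies: Kg8, Ke8, Kf7, Ke7.
In check but a legal move exists → not checkmate.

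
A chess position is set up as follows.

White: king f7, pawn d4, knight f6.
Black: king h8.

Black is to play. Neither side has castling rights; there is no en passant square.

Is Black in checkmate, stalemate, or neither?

stalemate

Black to move; black king on h8.
In check: no.
King squares — g7: attacked by Kf7; h7: attacked by Nf6; g8: attacked by Nf6.
Legal moves for Black: none.
Not in check and no legal moves → stalemate.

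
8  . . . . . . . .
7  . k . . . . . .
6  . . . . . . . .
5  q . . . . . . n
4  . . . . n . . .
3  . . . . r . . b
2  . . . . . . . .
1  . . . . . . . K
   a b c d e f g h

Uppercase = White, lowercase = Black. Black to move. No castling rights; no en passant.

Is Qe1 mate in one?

After Qe1: white king on h1; in check: yes, from the black queen on e1.
White has 1 legal reply: Kh2.
In check but a legal move exists → not checkmate.

no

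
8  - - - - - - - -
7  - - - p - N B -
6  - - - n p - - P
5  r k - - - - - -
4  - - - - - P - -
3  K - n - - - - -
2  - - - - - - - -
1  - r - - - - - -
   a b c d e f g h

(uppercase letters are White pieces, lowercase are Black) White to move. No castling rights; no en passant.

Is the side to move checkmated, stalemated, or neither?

White to move; white king on a3.
In check: yes, from the black rook on a5.
King squares — a2: attacked by Nc3; b2: attacked by Rb1; b3: attacked by Rb1; a4: attacked by Nc3; b4: attacked by Rb1.
Legal moves for White: none.
In check with no legal moves → checkmate.

checkmate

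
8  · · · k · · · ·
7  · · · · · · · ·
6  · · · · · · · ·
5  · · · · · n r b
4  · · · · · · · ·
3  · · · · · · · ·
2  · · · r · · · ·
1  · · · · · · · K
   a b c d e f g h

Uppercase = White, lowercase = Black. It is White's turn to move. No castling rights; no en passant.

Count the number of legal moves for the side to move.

White to move; king on h1.
In check: no.
Legal moves: none.
Count: 0.

0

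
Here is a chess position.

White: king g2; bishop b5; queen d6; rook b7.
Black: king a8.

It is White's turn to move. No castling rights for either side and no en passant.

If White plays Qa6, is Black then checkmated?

yes

After Qa6: black king on a8; in check: yes, from the white queen on a6.
King squares — a7: attacked by Qa6; b7: attacked by Qa6; b8: attacked by Rb7.
Black has no legal moves → checkmate.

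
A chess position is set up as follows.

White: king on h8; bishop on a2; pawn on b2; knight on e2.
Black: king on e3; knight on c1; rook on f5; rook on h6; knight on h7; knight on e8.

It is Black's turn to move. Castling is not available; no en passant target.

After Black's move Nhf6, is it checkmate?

yes

After Nhf6: white king on h8; in check: yes, from the black rook on h6.
King squares — g7: attacked by Ne8; h7: attacked by Nf6; g8: attacked by Nf6.
White has no legal moves → checkmate.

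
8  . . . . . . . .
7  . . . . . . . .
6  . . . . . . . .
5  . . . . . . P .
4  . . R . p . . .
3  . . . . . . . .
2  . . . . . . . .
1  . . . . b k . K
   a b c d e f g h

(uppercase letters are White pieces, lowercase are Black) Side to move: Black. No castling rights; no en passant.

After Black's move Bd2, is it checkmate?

no

After Bd2: white king on h1; in check: no.
White is not in check, so this cannot be checkmate.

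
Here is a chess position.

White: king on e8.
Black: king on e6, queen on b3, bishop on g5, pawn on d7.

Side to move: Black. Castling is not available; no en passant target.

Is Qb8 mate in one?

After Qb8: white king on e8; in check: yes, from the black queen on b8.
King squares — d7: attacked by Ke6; e7: attacked by Bg5; f7: attacked by Ke6; d8: attacked by Bg5; f8: attacked by Qb8.
White has no legal moves → checkmate.

yes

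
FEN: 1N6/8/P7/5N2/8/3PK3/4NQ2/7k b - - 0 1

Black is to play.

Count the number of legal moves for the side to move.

Black to move; king on h1.
In check: no.
Legal moves: none.
Count: 0.

0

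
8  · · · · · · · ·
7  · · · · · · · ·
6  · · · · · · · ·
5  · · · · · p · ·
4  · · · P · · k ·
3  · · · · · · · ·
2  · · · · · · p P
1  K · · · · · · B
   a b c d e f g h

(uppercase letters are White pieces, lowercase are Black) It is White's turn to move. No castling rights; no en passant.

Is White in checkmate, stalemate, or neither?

White to move; white king on a1.
In check: no.
Legal moves for White: Bxg2, Kb2, Ka2, Kb1, d5, h3+, h4.
White has 7 legal moves and is not in check → neither.

neither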